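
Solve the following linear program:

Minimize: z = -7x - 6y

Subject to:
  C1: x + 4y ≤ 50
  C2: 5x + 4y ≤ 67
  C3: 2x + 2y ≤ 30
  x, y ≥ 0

Evaluate the objective at each vertex of the feasible region:
  z(0, 0) = 0
  z(13.4, 0) = -93.8
  z(7, 8) = -97  ←
  z(3.333, 11.67) = -93.33
  z(0, 12.5) = -75
The minimum is at x = 7, y = 8.

x = 7, y = 8, z = -97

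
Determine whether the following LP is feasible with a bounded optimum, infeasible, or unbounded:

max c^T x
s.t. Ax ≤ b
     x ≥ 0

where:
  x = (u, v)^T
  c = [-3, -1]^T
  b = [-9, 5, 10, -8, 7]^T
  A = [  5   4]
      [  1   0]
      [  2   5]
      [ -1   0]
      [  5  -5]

Infeasible (no feasible solution exists)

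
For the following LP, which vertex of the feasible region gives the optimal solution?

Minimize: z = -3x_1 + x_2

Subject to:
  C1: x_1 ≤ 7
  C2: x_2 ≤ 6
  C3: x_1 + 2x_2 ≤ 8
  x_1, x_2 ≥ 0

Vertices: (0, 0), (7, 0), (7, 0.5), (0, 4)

Evaluate the objective at each vertex of the feasible region:
  z(0, 0) = 0
  z(7, 0) = -21  ←
  z(7, 0.5) = -20.5
  z(0, 4) = 4
The minimum is at x_1 = 7, x_2 = 0.

(7, 0)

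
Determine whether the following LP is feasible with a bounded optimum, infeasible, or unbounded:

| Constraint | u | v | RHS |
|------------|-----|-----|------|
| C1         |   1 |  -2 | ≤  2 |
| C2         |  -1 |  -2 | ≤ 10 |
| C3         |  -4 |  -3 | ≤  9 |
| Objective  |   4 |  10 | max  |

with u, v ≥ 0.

Unbounded (objective can increase without bound)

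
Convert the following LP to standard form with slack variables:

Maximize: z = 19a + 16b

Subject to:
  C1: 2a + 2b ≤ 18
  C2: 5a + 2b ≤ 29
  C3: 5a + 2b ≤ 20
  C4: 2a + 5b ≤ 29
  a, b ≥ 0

max z = 19a + 16b

s.t.
  2a + 2b + s1 = 18
  5a + 2b + s2 = 29
  5a + 2b + s3 = 20
  2a + 5b + s4 = 29
  a, b, s1, s2, s3, s4 ≥ 0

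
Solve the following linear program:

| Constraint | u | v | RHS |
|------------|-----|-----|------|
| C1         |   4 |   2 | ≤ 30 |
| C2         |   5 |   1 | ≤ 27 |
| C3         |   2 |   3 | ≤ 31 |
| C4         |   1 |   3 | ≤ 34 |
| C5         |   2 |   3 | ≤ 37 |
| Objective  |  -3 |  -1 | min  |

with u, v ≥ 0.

Evaluate the objective at each vertex of the feasible region:
  z(0, 0) = 0
  z(5.4, 0) = -16.2
  z(4, 7) = -19  ←
  z(3.5, 8) = -18.5
  z(0, 10.33) = -10.33
The minimum is at u = 4, v = 7.

u = 4, v = 7, z = -19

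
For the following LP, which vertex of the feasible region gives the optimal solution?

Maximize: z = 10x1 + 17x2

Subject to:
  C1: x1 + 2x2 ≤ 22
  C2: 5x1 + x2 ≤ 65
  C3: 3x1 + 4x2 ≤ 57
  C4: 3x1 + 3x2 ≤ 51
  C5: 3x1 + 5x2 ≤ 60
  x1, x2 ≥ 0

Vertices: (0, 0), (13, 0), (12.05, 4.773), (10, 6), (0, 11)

Evaluate the objective at each vertex of the feasible region:
  z(0, 0) = 0
  z(13, 0) = 130
  z(12.05, 4.773) = 201.6
  z(10, 6) = 202  ←
  z(0, 11) = 187
The maximum is at x1 = 10, x2 = 6.

(10, 6)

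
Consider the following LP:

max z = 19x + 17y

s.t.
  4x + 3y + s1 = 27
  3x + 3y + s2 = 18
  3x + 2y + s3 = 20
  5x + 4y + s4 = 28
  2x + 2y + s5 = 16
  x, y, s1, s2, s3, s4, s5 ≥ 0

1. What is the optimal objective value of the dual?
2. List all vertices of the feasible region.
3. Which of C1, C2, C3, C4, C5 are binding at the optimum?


1. 110
2. (0, 0), (5.6, 0), (4, 2), (0, 6)
3. C2, C4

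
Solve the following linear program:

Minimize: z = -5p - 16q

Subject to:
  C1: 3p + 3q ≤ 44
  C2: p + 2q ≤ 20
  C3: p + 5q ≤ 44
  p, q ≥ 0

Evaluate the objective at each vertex of the feasible region:
  z(0, 0) = 0
  z(14.67, 0) = -73.33
  z(9.333, 5.333) = -132
  z(4, 8) = -148  ←
  z(0, 8.8) = -140.8
The minimum is at p = 4, q = 8.

p = 4, q = 8, z = -148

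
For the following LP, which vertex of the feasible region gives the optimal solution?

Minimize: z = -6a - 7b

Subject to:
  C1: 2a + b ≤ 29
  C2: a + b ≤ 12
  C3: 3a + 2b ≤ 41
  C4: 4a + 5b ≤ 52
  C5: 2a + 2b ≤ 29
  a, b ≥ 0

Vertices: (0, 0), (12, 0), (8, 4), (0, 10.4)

Evaluate the objective at each vertex of the feasible region:
  z(0, 0) = 0
  z(12, 0) = -72
  z(8, 4) = -76  ←
  z(0, 10.4) = -72.8
The minimum is at a = 8, b = 4.

(8, 4)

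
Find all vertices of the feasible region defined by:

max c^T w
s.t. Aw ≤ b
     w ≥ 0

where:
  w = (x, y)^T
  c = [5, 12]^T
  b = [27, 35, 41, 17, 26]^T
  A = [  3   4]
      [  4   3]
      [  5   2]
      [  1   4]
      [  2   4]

(0, 0), (8.2, 0), (7.857, 0.8571), (5, 3), (0, 4.25)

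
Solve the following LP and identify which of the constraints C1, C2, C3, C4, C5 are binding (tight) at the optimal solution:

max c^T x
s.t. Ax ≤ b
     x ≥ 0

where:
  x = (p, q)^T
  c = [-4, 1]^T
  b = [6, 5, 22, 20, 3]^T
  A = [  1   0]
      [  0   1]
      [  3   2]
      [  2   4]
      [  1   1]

At p = 0, q = 3, compute slack b - a·x for each constraint:
  C1: 6 − 0 = 6  (slack)
  C2: 5 − 3 = 2  (slack)
  C3: 22 − 6 = 16  (slack)
  C4: 20 − 12 = 8  (slack)
  C5: 3 − 3 = 0  (binding)

Optimal: p = 0, q = 3
Binding: C5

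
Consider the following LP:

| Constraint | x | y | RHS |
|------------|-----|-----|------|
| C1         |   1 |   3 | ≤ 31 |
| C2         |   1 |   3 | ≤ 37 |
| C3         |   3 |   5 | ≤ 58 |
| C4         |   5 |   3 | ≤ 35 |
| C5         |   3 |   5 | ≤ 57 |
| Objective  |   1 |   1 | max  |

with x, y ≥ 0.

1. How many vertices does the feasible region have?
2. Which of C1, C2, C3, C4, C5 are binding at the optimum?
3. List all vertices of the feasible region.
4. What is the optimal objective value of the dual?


1. 4
2. C1, C4
3. (0, 0), (7, 0), (1, 10), (0, 10.33)
4. 11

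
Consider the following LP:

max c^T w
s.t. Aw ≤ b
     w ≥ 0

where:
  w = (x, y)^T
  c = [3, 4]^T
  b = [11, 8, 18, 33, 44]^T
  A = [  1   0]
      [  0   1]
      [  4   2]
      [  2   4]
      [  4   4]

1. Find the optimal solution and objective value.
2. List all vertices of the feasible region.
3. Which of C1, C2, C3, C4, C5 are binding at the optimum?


1. x = 0.5, y = 8, z = 33.5
2. (0, 0), (4.5, 0), (0.5, 8), (0, 8)
3. C2, C3, C4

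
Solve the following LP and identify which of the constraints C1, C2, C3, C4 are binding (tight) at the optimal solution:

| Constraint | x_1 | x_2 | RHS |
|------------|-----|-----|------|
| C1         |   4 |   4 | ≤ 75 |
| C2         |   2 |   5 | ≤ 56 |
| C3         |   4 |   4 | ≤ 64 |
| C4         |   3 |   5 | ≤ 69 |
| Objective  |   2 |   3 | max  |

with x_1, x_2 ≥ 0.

At x_1 = 8, x_2 = 8, compute slack b - a·x for each constraint:
  C1: 75 − 64 = 11  (slack)
  C2: 56 − 56 = 0  (binding)
  C3: 64 − 64 = 0  (binding)
  C4: 69 − 64 = 5  (slack)

Optimal: x_1 = 8, x_2 = 8
Binding: C2, C3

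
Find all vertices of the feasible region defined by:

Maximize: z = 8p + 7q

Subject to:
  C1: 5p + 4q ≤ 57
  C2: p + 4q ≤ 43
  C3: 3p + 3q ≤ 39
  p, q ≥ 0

(0, 0), (11.4, 0), (5, 8), (3, 10), (0, 10.75)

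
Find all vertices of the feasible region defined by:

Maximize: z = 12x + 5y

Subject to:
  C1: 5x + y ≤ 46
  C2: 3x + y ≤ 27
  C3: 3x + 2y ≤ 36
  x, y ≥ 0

(0, 0), (9, 0), (6, 9), (0, 18)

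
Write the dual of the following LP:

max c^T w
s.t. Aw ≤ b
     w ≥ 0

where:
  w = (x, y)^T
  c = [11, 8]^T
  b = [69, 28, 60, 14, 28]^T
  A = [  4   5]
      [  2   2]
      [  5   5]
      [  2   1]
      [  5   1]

Primal max cᵀx s.t. Ax ≤ b, x ≥ 0  →  Dual min bᵀy s.t. Aᵀy ≥ c, y ≥ 0.

Minimize: z = 69y1 + 28y2 + 60y3 + 14y4 + 28y5

Subject to:
  4y1 + 2y2 + 5y3 + 2y4 + 5y5 ≥ 11
  5y1 + 2y2 + 5y3 + y4 + y5 ≥ 8
  y1, y2, y3, y4, y5 ≥ 0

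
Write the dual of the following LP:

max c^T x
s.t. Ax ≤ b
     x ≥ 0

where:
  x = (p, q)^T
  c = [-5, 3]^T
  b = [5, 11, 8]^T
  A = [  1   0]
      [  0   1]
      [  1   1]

Primal max cᵀx s.t. Ax ≤ b, x ≥ 0  →  Dual min bᵀy s.t. Aᵀy ≥ c, y ≥ 0.

Minimize: z = 5y1 + 11y2 + 8y3

Subject to:
  y1 + y3 ≥ -5
  y2 + y3 ≥ 3
  y1, y2, y3 ≥ 0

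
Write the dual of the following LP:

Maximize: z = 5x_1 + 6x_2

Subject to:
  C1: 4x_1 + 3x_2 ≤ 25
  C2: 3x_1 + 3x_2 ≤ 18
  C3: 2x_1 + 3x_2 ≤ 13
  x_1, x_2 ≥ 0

Primal max cᵀx s.t. Ax ≤ b, x ≥ 0  →  Dual min bᵀy s.t. Aᵀy ≥ c, y ≥ 0.

Minimize: z = 25y1 + 18y2 + 13y3

Subject to:
  4y1 + 3y2 + 2y3 ≥ 5
  3y1 + 3y2 + 3y3 ≥ 6
  y1, y2, y3 ≥ 0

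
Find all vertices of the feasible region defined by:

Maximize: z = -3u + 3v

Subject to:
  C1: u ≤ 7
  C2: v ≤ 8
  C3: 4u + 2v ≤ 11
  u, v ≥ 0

(0, 0), (2.75, 0), (0, 5.5)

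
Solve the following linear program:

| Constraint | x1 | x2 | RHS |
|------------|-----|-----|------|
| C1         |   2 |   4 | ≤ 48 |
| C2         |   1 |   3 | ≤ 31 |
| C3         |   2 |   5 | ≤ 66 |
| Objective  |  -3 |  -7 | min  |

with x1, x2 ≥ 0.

Evaluate the objective at each vertex of the feasible region:
  z(0, 0) = 0
  z(24, 0) = -72
  z(10, 7) = -79  ←
  z(0, 10.33) = -72.33
The minimum is at x1 = 10, x2 = 7.

x1 = 10, x2 = 7, z = -79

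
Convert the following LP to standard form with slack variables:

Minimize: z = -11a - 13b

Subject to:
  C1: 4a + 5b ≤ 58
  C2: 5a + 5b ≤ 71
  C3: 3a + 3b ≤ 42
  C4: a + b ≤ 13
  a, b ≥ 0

min z = -11a - 13b

s.t.
  4a + 5b + s1 = 58
  5a + 5b + s2 = 71
  3a + 3b + s3 = 42
  a + b + s4 = 13
  a, b, s1, s2, s3, s4 ≥ 0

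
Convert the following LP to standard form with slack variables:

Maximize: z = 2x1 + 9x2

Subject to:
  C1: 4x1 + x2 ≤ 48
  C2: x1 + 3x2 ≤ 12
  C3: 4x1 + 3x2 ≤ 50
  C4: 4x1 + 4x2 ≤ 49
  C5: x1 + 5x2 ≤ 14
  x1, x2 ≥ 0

max z = 2x1 + 9x2

s.t.
  4x1 + x2 + s1 = 48
  x1 + 3x2 + s2 = 12
  4x1 + 3x2 + s3 = 50
  4x1 + 4x2 + s4 = 49
  x1 + 5x2 + s5 = 14
  x1, x2, s1, s2, s3, s4, s5 ≥ 0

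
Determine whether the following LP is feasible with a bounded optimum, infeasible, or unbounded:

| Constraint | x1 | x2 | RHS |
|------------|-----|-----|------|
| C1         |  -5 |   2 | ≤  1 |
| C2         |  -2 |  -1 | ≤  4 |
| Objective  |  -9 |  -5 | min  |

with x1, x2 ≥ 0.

Unbounded (objective can decrease without bound)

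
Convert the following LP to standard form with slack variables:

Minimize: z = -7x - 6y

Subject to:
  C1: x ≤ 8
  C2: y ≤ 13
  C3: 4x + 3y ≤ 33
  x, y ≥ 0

min z = -7x - 6y

s.t.
  x + s1 = 8
  y + s2 = 13
  4x + 3y + s3 = 33
  x, y, s1, s2, s3 ≥ 0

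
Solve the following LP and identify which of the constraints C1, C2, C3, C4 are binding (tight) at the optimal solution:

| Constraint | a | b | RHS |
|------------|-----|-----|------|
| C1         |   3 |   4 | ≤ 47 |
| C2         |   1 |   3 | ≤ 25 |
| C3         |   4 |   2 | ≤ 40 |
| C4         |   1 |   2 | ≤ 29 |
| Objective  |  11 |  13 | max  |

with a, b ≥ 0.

At a = 7, b = 6, compute slack b - a·x for each constraint:
  C1: 47 − 45 = 2  (slack)
  C2: 25 − 25 = 0  (binding)
  C3: 40 − 40 = 0  (binding)
  C4: 29 − 19 = 10  (slack)

Optimal: a = 7, b = 6
Binding: C2, C3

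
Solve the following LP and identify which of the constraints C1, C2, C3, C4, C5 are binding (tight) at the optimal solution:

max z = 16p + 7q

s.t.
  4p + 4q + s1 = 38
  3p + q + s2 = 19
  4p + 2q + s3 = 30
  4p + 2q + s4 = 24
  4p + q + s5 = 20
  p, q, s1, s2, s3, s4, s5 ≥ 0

At p = 4, q = 4, compute slack b - a·x for each constraint:
  C1: 38 − 32 = 6  (slack)
  C2: 19 − 16 = 3  (slack)
  C3: 30 − 24 = 6  (slack)
  C4: 24 − 24 = 0  (binding)
  C5: 20 − 20 = 0  (binding)

Optimal: p = 4, q = 4
Binding: C4, C5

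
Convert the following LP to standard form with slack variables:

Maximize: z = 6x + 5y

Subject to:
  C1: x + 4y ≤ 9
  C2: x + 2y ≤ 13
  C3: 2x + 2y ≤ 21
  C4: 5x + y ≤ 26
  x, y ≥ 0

max z = 6x + 5y

s.t.
  x + 4y + s1 = 9
  x + 2y + s2 = 13
  2x + 2y + s3 = 21
  5x + y + s4 = 26
  x, y, s1, s2, s3, s4 ≥ 0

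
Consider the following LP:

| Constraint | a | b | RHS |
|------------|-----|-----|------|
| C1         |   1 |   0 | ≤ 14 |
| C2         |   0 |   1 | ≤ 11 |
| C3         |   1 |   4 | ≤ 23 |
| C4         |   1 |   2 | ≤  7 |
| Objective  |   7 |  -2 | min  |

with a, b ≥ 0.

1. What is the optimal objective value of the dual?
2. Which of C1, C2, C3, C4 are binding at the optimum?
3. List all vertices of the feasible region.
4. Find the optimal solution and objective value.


1. -7
2. C4
3. (0, 0), (7, 0), (0, 3.5)
4. a = 0, b = 3.5, z = -7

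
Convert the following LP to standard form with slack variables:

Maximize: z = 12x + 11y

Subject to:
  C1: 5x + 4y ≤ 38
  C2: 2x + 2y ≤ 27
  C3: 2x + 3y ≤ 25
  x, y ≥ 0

max z = 12x + 11y

s.t.
  5x + 4y + s1 = 38
  2x + 2y + s2 = 27
  2x + 3y + s3 = 25
  x, y, s1, s2, s3 ≥ 0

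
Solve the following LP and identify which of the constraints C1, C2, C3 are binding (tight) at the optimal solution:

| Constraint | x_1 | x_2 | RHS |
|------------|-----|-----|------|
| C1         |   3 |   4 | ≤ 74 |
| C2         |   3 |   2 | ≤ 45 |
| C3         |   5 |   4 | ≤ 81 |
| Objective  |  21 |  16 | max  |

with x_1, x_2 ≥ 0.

At x_1 = 9, x_2 = 9, compute slack b - a·x for each constraint:
  C1: 74 − 63 = 11  (slack)
  C2: 45 − 45 = 0  (binding)
  C3: 81 − 81 = 0  (binding)

Optimal: x_1 = 9, x_2 = 9
Binding: C2, C3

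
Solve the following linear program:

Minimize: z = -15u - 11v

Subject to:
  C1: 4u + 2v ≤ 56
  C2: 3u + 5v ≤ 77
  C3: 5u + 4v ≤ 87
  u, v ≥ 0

Evaluate the objective at each vertex of the feasible region:
  z(0, 0) = 0
  z(14, 0) = -210
  z(9, 10) = -245  ←
  z(0, 15.4) = -169.4
The minimum is at u = 9, v = 10.

u = 9, v = 10, z = -245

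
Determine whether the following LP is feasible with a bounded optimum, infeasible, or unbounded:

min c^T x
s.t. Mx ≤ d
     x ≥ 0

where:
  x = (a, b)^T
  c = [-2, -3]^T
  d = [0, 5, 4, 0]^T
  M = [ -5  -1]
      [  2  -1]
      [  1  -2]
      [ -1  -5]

Unbounded (objective can decrease without bound)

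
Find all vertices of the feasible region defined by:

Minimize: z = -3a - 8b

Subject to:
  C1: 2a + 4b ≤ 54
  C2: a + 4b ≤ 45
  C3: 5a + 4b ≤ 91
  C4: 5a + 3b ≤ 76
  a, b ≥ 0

(0, 0), (15.2, 0), (10.14, 8.429), (9, 9), (0, 11.25)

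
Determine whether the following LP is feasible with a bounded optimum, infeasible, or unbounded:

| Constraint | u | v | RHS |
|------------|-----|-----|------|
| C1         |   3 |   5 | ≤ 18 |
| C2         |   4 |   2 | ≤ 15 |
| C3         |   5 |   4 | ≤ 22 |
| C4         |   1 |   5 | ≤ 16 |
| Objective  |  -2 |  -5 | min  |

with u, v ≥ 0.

Feasible with a bounded optimal solution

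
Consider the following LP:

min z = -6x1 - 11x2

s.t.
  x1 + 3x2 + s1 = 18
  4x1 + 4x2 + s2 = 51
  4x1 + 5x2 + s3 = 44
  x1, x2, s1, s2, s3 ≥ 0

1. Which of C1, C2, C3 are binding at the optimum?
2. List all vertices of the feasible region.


1. C1, C3
2. (0, 0), (11, 0), (6, 4), (0, 6)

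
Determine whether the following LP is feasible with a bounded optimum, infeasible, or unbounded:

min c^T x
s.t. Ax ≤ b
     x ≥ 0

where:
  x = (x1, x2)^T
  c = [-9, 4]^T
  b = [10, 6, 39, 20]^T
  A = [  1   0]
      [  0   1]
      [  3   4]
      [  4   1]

Feasible with a bounded optimal solution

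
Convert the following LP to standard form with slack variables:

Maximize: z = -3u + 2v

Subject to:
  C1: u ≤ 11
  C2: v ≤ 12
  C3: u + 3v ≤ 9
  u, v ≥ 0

max z = -3u + 2v

s.t.
  u + s1 = 11
  v + s2 = 12
  u + 3v + s3 = 9
  u, v, s1, s2, s3 ≥ 0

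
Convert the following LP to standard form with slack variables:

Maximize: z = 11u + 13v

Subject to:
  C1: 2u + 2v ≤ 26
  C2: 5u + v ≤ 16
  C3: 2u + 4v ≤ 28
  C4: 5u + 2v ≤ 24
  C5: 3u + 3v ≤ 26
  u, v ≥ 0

max z = 11u + 13v

s.t.
  2u + 2v + s1 = 26
  5u + v + s2 = 16
  2u + 4v + s3 = 28
  5u + 2v + s4 = 24
  3u + 3v + s5 = 26
  u, v, s1, s2, s3, s4, s5 ≥ 0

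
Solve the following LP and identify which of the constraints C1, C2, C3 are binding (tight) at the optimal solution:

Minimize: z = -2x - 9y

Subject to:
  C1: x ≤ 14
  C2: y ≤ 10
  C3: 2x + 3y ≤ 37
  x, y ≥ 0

At x = 3.5, y = 10, compute slack b - a·x for each constraint:
  C1: 14 − 3.5 = 10.5  (slack)
  C2: 10 − 10 = 0  (binding)
  C3: 37 − 37 = 0  (binding)

Optimal: x = 3.5, y = 10
Binding: C2, C3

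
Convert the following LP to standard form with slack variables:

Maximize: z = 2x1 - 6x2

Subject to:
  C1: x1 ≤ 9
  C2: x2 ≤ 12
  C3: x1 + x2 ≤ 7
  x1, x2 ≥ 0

max z = 2x1 - 6x2

s.t.
  x1 + s1 = 9
  x2 + s2 = 12
  x1 + x2 + s3 = 7
  x1, x2, s1, s2, s3 ≥ 0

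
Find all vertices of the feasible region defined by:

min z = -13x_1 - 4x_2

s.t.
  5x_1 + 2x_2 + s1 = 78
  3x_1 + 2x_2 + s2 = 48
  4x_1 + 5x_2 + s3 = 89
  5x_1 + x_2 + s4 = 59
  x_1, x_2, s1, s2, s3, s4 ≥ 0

(0, 0), (11.8, 0), (10, 9), (8.857, 10.71), (0, 17.8)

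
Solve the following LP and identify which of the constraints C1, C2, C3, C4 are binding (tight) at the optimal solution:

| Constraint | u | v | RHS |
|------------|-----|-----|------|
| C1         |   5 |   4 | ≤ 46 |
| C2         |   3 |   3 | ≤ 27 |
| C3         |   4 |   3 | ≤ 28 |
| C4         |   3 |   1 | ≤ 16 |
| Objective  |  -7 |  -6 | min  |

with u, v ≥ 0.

At u = 1, v = 8, compute slack b - a·x for each constraint:
  C1: 46 − 37 = 9  (slack)
  C2: 27 − 27 = 0  (binding)
  C3: 28 − 28 = 0  (binding)
  C4: 16 − 11 = 5  (slack)

Optimal: u = 1, v = 8
Binding: C2, C3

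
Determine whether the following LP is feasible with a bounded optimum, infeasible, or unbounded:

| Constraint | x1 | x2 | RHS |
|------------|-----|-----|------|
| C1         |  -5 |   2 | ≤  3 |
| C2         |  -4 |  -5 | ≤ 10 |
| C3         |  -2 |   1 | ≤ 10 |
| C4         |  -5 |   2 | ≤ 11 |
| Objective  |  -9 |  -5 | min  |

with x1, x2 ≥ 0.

Unbounded (objective can decrease without bound)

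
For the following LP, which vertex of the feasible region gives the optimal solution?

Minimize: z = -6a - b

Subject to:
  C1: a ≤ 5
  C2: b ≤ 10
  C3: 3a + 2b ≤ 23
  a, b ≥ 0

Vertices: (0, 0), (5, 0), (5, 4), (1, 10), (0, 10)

Evaluate the objective at each vertex of the feasible region:
  z(0, 0) = 0
  z(5, 0) = -30
  z(5, 4) = -34  ←
  z(1, 10) = -16
  z(0, 10) = -10
The minimum is at a = 5, b = 4.

(5, 4)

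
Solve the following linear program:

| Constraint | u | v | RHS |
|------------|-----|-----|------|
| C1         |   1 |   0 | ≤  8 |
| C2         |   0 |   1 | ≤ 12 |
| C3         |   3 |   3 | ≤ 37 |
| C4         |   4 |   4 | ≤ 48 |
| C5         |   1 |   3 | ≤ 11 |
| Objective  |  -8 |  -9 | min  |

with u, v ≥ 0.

Evaluate the objective at each vertex of the feasible region:
  z(0, 0) = 0
  z(8, 0) = -64
  z(8, 1) = -73  ←
  z(0, 3.667) = -33
The minimum is at u = 8, v = 1.

u = 8, v = 1, z = -73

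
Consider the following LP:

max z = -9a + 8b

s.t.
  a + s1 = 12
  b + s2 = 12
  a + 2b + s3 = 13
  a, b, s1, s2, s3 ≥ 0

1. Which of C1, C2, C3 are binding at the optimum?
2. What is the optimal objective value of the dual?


1. C3
2. 52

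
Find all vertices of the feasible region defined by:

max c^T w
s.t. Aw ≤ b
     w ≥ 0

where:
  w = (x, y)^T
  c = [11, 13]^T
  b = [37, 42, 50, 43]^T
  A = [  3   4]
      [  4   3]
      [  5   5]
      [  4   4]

(0, 0), (10, 0), (3, 7), (0, 9.25)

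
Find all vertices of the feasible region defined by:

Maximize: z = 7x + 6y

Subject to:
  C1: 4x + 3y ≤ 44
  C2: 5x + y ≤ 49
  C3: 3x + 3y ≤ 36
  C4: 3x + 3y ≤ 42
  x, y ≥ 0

(0, 0), (9.8, 0), (9.364, 2.182), (8, 4), (0, 12)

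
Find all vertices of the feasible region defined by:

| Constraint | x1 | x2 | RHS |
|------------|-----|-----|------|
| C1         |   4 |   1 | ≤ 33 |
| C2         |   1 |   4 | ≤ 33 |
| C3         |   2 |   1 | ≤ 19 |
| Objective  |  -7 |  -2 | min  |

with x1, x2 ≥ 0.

(0, 0), (8.25, 0), (7, 5), (6.143, 6.714), (0, 8.25)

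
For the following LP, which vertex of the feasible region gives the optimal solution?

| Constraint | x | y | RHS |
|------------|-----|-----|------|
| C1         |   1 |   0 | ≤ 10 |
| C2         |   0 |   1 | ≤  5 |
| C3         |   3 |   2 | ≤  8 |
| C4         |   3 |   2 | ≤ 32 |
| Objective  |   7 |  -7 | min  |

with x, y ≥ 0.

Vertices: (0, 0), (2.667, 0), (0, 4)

Evaluate the objective at each vertex of the feasible region:
  z(0, 0) = 0
  z(2.667, 0) = 18.67
  z(0, 4) = -28  ←
The minimum is at x = 0, y = 4.

(0, 4)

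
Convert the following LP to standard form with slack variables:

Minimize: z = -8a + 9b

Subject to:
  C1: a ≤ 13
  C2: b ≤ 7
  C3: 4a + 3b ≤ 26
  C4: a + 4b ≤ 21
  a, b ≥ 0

min z = -8a + 9b

s.t.
  a + s1 = 13
  b + s2 = 7
  4a + 3b + s3 = 26
  a + 4b + s4 = 21
  a, b, s1, s2, s3, s4 ≥ 0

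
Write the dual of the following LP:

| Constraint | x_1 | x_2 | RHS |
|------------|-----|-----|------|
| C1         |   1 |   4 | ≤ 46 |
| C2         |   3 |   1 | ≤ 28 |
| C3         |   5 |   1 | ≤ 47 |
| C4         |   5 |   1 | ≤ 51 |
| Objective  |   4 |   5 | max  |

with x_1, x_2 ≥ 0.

Primal max cᵀx s.t. Ax ≤ b, x ≥ 0  →  Dual min bᵀy s.t. Aᵀy ≥ c, y ≥ 0.

Minimize: z = 46y1 + 28y2 + 47y3 + 51y4

Subject to:
  y1 + 3y2 + 5y3 + 5y4 ≥ 4
  4y1 + y2 + y3 + y4 ≥ 5
  y1, y2, y3, y4 ≥ 0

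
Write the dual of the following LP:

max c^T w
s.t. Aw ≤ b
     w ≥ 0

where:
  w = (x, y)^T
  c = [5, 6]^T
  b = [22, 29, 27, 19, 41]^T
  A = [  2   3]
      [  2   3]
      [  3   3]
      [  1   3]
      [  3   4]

Primal max cᵀx s.t. Ax ≤ b, x ≥ 0  →  Dual min bᵀy s.t. Aᵀy ≥ c, y ≥ 0.

Minimize: z = 22y1 + 29y2 + 27y3 + 19y4 + 41y5

Subject to:
  2y1 + 2y2 + 3y3 + y4 + 3y5 ≥ 5
  3y1 + 3y2 + 3y3 + 3y4 + 4y5 ≥ 6
  y1, y2, y3, y4, y5 ≥ 0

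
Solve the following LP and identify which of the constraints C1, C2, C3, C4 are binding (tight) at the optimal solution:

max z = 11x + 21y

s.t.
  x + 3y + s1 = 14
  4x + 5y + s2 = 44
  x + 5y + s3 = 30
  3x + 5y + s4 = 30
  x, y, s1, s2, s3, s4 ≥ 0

At x = 5, y = 3, compute slack b - a·x for each constraint:
  C1: 14 − 14 = 0  (binding)
  C2: 44 − 35 = 9  (slack)
  C3: 30 − 20 = 10  (slack)
  C4: 30 − 30 = 0  (binding)

Optimal: x = 5, y = 3
Binding: C1, C4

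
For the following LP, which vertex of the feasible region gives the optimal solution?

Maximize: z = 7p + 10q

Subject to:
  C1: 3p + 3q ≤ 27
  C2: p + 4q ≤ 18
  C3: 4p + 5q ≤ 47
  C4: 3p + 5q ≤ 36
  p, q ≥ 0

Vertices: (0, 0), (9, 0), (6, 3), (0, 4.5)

Evaluate the objective at each vertex of the feasible region:
  z(0, 0) = 0
  z(9, 0) = 63
  z(6, 3) = 72  ←
  z(0, 4.5) = 45
The maximum is at p = 6, q = 3.

(6, 3)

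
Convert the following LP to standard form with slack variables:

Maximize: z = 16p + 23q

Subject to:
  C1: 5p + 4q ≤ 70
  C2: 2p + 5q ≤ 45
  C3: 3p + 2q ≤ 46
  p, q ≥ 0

max z = 16p + 23q

s.t.
  5p + 4q + s1 = 70
  2p + 5q + s2 = 45
  3p + 2q + s3 = 46
  p, q, s1, s2, s3 ≥ 0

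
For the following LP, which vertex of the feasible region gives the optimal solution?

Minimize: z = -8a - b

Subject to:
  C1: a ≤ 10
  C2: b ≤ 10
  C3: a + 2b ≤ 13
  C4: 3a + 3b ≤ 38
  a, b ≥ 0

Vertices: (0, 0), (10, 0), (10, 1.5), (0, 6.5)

Evaluate the objective at each vertex of the feasible region:
  z(0, 0) = 0
  z(10, 0) = -80
  z(10, 1.5) = -81.5  ←
  z(0, 6.5) = -6.5
The minimum is at a = 10, b = 1.5.

(10, 1.5)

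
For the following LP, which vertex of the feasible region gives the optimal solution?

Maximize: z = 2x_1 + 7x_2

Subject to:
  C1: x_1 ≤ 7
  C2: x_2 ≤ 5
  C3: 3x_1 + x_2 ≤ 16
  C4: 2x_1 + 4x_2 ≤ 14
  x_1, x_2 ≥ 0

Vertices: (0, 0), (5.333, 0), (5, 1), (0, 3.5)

Evaluate the objective at each vertex of the feasible region:
  z(0, 0) = 0
  z(5.333, 0) = 10.67
  z(5, 1) = 17
  z(0, 3.5) = 24.5  ←
The maximum is at x_1 = 0, x_2 = 3.5.

(0, 3.5)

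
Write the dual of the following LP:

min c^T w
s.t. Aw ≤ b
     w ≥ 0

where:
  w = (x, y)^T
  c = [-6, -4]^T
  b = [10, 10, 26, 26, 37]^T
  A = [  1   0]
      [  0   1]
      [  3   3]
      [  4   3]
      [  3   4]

Primal min cᵀx s.t. Ax ≤ b, x ≥ 0  →  Dual max −bᵀy s.t. Aᵀy ≥ −c, y ≥ 0.

Maximize: z = -10y1 - 10y2 - 26y3 - 26y4 - 37y5

Subject to:
  y1 + 3y3 + 4y4 + 3y5 ≥ 6
  y2 + 3y3 + 3y4 + 4y5 ≥ 4
  y1, y2, y3, y4, y5 ≥ 0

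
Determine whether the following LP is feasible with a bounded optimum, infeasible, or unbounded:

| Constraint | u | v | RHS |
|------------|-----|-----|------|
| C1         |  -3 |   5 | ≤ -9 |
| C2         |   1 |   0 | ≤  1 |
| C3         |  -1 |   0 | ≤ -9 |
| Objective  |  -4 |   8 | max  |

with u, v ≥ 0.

Infeasible (no feasible solution exists)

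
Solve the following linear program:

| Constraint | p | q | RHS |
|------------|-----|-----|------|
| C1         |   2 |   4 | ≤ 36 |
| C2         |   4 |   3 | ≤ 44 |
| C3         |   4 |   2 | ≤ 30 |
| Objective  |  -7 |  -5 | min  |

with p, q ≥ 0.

Evaluate the objective at each vertex of the feasible region:
  z(0, 0) = 0
  z(7.5, 0) = -52.5
  z(4, 7) = -63  ←
  z(0, 9) = -45
The minimum is at p = 4, q = 7.

p = 4, q = 7, z = -63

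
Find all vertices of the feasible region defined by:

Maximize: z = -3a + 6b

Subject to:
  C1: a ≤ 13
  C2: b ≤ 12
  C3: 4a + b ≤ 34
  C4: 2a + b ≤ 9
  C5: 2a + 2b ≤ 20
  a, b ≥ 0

(0, 0), (4.5, 0), (0, 9)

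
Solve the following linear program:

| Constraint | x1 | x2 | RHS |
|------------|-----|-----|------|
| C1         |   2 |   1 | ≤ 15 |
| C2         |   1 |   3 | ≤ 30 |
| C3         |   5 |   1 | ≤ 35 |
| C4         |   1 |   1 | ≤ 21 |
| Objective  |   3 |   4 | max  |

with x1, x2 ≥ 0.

Evaluate the objective at each vertex of the feasible region:
  z(0, 0) = 0
  z(7, 0) = 21
  z(6.667, 1.667) = 26.67
  z(3, 9) = 45  ←
  z(0, 10) = 40
The maximum is at x1 = 3, x2 = 9.

x1 = 3, x2 = 9, z = 45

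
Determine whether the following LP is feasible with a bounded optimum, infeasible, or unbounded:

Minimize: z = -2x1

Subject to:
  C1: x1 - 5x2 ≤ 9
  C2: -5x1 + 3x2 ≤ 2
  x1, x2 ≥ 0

Unbounded (objective can decrease without bound)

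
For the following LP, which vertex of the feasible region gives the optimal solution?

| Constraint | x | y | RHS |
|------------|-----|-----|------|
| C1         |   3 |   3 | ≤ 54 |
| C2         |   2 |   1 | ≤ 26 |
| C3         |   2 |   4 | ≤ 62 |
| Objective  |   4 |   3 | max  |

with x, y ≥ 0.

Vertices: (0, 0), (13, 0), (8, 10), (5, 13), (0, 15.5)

Evaluate the objective at each vertex of the feasible region:
  z(0, 0) = 0
  z(13, 0) = 52
  z(8, 10) = 62  ←
  z(5, 13) = 59
  z(0, 15.5) = 46.5
The maximum is at x = 8, y = 10.

(8, 10)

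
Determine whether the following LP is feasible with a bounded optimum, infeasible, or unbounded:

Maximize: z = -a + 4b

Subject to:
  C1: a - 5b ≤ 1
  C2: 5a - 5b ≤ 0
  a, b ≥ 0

Unbounded (objective can increase without bound)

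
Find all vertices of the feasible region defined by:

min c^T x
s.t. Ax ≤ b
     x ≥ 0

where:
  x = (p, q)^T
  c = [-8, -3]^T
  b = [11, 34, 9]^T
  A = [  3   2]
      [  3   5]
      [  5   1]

(0, 0), (1.8, 0), (1, 4), (0, 5.5)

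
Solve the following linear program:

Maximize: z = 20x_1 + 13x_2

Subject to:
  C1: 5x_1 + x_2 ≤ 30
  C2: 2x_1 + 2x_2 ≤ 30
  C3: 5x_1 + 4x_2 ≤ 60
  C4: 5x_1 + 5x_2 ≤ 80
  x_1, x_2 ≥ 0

Evaluate the objective at each vertex of the feasible region:
  z(0, 0) = 0
  z(6, 0) = 120
  z(4, 10) = 210  ←
  z(0, 15) = 195
The maximum is at x_1 = 4, x_2 = 10.

x_1 = 4, x_2 = 10, z = 210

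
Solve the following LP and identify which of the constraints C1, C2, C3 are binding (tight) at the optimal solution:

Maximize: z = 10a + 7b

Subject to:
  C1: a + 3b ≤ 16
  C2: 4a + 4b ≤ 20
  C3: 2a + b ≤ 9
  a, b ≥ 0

At a = 4, b = 1, compute slack b - a·x for each constraint:
  C1: 16 − 7 = 9  (slack)
  C2: 20 − 20 = 0  (binding)
  C3: 9 − 9 = 0  (binding)

Optimal: a = 4, b = 1
Binding: C2, C3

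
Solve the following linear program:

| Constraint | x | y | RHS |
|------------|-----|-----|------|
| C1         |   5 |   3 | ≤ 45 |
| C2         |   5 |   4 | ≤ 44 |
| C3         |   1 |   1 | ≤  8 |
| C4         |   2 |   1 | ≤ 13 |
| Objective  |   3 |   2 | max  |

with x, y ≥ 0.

Evaluate the objective at each vertex of the feasible region:
  z(0, 0) = 0
  z(6.5, 0) = 19.5
  z(5, 3) = 21  ←
  z(0, 8) = 16
The maximum is at x = 5, y = 3.

x = 5, y = 3, z = 21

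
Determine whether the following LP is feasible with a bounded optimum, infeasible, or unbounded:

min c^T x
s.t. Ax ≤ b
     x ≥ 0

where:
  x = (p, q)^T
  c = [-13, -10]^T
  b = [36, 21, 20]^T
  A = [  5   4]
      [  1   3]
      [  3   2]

Feasible with a bounded optimal solution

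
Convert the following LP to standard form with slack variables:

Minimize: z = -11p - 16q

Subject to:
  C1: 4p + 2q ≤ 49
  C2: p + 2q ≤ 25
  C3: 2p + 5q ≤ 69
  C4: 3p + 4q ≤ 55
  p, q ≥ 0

min z = -11p - 16q

s.t.
  4p + 2q + s1 = 49
  p + 2q + s2 = 25
  2p + 5q + s3 = 69
  3p + 4q + s4 = 55
  p, q, s1, s2, s3, s4 ≥ 0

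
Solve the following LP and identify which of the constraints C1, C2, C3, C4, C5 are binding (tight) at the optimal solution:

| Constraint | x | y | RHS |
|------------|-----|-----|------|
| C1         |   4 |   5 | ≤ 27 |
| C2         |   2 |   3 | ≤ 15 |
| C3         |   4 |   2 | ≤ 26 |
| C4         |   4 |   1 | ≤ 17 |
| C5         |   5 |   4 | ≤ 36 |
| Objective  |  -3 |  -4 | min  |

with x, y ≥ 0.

At x = 3, y = 3, compute slack b - a·x for each constraint:
  C1: 27 − 27 = 0  (binding)
  C2: 15 − 15 = 0  (binding)
  C3: 26 − 18 = 8  (slack)
  C4: 17 − 15 = 2  (slack)
  C5: 36 − 27 = 9  (slack)

Optimal: x = 3, y = 3
Binding: C1, C2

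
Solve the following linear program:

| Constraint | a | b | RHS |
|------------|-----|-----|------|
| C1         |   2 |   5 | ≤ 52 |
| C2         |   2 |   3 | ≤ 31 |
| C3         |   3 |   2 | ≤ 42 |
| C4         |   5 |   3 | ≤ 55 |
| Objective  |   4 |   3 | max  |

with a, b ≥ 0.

Evaluate the objective at each vertex of the feasible region:
  z(0, 0) = 0
  z(11, 0) = 44
  z(8, 5) = 47  ←
  z(0, 10.33) = 31
The maximum is at a = 8, b = 5.

a = 8, b = 5, z = 47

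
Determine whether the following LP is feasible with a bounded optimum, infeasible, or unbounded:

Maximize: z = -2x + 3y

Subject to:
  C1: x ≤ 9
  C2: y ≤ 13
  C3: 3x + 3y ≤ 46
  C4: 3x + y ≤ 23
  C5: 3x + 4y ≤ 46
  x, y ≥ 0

Feasible with a bounded optimal solution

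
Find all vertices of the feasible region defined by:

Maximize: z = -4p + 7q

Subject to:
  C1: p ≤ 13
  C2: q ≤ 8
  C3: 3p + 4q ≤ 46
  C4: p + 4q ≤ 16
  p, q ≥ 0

(0, 0), (13, 0), (13, 0.75), (0, 4)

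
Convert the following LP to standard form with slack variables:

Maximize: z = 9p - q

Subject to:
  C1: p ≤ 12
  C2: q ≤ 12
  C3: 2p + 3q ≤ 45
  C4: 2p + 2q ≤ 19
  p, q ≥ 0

max z = 9p - q

s.t.
  p + s1 = 12
  q + s2 = 12
  2p + 3q + s3 = 45
  2p + 2q + s4 = 19
  p, q, s1, s2, s3, s4 ≥ 0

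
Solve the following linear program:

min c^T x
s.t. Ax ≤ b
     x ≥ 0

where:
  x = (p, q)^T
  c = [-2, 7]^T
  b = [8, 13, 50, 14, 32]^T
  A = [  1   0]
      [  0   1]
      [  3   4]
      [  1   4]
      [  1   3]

Evaluate the objective at each vertex of the feasible region:
  z(0, 0) = 0
  z(8, 0) = -16  ←
  z(8, 1.5) = -5.5
  z(0, 3.5) = 24.5
The minimum is at p = 8, q = 0.

p = 8, q = 0, z = -16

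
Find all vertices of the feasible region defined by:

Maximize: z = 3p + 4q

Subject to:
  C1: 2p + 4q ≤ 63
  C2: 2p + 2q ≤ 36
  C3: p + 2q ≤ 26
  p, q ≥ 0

(0, 0), (18, 0), (10, 8), (0, 13)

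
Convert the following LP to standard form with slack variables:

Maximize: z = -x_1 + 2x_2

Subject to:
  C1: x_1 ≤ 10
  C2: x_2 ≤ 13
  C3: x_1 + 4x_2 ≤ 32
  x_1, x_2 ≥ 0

max z = -x_1 + 2x_2

s.t.
  x_1 + s1 = 10
  x_2 + s2 = 13
  x_1 + 4x_2 + s3 = 32
  x_1, x_2, s1, s2, s3 ≥ 0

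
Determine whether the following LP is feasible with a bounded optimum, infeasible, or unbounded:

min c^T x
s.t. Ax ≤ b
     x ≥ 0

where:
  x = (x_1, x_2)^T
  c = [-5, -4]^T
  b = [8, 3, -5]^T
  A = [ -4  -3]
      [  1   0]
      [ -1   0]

Infeasible (no feasible solution exists)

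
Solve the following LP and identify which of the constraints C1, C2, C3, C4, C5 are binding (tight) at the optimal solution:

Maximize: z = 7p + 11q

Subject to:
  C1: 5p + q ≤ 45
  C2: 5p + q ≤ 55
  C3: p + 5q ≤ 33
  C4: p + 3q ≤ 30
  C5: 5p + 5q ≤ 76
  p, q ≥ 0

At p = 8, q = 5, compute slack b - a·x for each constraint:
  C1: 45 − 45 = 0  (binding)
  C2: 55 − 45 = 10  (slack)
  C3: 33 − 33 = 0  (binding)
  C4: 30 − 23 = 7  (slack)
  C5: 76 − 65 = 11  (slack)

Optimal: p = 8, q = 5
Binding: C1, C3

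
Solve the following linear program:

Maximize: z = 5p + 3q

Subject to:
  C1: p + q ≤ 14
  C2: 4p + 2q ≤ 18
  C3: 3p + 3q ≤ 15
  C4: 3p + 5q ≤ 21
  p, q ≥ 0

Evaluate the objective at each vertex of the feasible region:
  z(0, 0) = 0
  z(4.5, 0) = 22.5
  z(4, 1) = 23  ←
  z(2, 3) = 19
  z(0, 4.2) = 12.6
The maximum is at p = 4, q = 1.

p = 4, q = 1, z = 23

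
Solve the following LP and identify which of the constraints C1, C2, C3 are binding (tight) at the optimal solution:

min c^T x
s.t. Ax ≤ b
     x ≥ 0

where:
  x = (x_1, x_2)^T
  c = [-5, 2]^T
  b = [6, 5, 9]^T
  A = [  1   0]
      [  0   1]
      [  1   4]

At x_1 = 6, x_2 = 0, compute slack b - a·x for each constraint:
  C1: 6 − 6 = 0  (binding)
  C2: 5 − 0 = 5  (slack)
  C3: 9 − 6 = 3  (slack)

Optimal: x_1 = 6, x_2 = 0
Binding: C1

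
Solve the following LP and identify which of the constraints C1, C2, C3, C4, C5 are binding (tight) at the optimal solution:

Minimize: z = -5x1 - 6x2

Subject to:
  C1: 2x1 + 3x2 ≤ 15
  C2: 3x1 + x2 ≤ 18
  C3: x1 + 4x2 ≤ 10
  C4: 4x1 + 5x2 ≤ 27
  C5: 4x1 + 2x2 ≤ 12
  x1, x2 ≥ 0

At x1 = 2, x2 = 2, compute slack b - a·x for each constraint:
  C1: 15 − 10 = 5  (slack)
  C2: 18 − 8 = 10  (slack)
  C3: 10 − 10 = 0  (binding)
  C4: 27 − 18 = 9  (slack)
  C5: 12 − 12 = 0  (binding)

Optimal: x1 = 2, x2 = 2
Binding: C3, C5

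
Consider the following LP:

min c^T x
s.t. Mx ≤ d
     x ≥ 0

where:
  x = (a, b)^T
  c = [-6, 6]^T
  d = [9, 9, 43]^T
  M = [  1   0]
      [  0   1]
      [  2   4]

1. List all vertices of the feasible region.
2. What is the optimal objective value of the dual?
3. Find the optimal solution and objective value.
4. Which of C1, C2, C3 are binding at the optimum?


1. (0, 0), (9, 0), (9, 6.25), (3.5, 9), (0, 9)
2. -54
3. a = 9, b = 0, z = -54
4. C1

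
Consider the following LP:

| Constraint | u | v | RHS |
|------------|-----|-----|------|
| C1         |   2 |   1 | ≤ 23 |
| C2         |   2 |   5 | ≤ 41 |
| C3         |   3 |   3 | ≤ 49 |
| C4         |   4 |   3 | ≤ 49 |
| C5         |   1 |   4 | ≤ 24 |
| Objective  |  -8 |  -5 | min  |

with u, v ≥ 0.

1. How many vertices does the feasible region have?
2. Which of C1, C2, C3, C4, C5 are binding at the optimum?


1. 5
2. C1, C4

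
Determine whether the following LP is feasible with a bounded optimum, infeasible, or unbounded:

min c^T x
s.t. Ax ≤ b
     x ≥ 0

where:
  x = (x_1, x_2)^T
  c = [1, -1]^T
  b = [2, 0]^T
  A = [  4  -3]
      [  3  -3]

Unbounded (objective can decrease without bound)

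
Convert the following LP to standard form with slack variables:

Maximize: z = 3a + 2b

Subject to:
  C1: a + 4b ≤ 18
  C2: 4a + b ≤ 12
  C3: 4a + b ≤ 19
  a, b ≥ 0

max z = 3a + 2b

s.t.
  a + 4b + s1 = 18
  4a + b + s2 = 12
  4a + b + s3 = 19
  a, b, s1, s2, s3 ≥ 0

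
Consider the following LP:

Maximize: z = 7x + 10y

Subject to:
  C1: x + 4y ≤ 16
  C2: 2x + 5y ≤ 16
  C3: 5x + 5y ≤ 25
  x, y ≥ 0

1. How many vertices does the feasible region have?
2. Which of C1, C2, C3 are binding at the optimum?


1. 4
2. C2, C3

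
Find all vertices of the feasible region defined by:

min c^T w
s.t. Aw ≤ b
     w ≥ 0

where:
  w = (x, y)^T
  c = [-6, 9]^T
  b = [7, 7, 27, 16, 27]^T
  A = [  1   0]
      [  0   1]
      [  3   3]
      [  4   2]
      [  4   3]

(0, 0), (4, 0), (0.5, 7), (0, 7)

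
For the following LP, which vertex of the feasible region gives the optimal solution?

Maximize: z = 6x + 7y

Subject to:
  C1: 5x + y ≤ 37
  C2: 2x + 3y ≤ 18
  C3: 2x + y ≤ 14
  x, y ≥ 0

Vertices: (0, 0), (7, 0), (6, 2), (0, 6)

Evaluate the objective at each vertex of the feasible region:
  z(0, 0) = 0
  z(7, 0) = 42
  z(6, 2) = 50  ←
  z(0, 6) = 42
The maximum is at x = 6, y = 2.

(6, 2)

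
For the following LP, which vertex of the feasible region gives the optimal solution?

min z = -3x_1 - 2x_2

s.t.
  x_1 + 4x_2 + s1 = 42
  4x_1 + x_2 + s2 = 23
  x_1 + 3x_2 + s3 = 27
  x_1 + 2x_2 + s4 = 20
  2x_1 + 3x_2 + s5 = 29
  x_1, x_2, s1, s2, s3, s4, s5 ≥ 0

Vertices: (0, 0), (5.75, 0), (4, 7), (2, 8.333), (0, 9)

Evaluate the objective at each vertex of the feasible region:
  z(0, 0) = 0
  z(5.75, 0) = -17.25
  z(4, 7) = -26  ←
  z(2, 8.333) = -22.67
  z(0, 9) = -18
The minimum is at x_1 = 4, x_2 = 7.

(4, 7)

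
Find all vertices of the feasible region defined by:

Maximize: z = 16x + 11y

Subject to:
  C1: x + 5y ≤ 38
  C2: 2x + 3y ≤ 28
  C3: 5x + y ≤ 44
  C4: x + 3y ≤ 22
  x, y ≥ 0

(0, 0), (8.8, 0), (8, 4), (6, 5.333), (0, 7.333)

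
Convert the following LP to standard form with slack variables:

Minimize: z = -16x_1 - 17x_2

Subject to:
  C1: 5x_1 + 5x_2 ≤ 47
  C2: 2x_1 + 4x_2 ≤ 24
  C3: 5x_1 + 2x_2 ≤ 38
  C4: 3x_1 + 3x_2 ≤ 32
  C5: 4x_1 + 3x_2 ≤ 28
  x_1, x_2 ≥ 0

min z = -16x_1 - 17x_2

s.t.
  5x_1 + 5x_2 + s1 = 47
  2x_1 + 4x_2 + s2 = 24
  5x_1 + 2x_2 + s3 = 38
  3x_1 + 3x_2 + s4 = 32
  4x_1 + 3x_2 + s5 = 28
  x_1, x_2, s1, s2, s3, s4, s5 ≥ 0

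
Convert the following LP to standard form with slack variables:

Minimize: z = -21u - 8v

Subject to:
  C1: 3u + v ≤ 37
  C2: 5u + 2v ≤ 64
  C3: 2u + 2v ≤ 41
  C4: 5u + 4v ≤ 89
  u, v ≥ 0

min z = -21u - 8v

s.t.
  3u + v + s1 = 37
  5u + 2v + s2 = 64
  2u + 2v + s3 = 41
  5u + 4v + s4 = 89
  u, v, s1, s2, s3, s4 ≥ 0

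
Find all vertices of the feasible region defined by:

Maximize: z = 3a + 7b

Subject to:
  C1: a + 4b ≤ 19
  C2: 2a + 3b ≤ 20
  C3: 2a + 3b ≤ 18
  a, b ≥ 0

(0, 0), (9, 0), (3, 4), (0, 4.75)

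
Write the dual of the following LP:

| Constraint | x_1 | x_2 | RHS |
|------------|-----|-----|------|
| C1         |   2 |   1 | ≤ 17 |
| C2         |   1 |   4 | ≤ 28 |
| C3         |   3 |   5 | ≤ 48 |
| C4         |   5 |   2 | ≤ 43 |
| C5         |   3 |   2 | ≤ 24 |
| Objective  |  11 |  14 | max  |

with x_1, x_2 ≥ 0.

Primal max cᵀx s.t. Ax ≤ b, x ≥ 0  →  Dual min bᵀy s.t. Aᵀy ≥ c, y ≥ 0.

Minimize: z = 17y1 + 28y2 + 48y3 + 43y4 + 24y5

Subject to:
  2y1 + y2 + 3y3 + 5y4 + 3y5 ≥ 11
  y1 + 4y2 + 5y3 + 2y4 + 2y5 ≥ 14
  y1, y2, y3, y4, y5 ≥ 0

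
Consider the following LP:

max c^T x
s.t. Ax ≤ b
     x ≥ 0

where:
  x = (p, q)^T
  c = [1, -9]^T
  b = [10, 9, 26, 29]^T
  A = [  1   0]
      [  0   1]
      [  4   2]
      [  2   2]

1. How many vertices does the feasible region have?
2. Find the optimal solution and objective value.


1. 4
2. p = 6.5, q = 0, z = 6.5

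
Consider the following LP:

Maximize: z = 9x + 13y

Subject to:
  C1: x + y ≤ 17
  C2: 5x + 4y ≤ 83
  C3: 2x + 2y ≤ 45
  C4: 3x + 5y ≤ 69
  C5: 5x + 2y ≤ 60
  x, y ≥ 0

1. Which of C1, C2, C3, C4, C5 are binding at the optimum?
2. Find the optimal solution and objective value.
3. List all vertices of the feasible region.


1. C1, C4
2. x = 8, y = 9, z = 189
3. (0, 0), (12, 0), (8.667, 8.333), (8, 9), (0, 13.8)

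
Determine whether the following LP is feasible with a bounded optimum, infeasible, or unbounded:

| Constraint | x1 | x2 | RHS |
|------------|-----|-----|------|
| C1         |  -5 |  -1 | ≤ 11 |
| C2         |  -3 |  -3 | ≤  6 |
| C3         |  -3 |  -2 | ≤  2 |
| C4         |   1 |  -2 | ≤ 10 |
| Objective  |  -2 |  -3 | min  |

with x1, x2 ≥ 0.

Unbounded (objective can decrease without bound)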